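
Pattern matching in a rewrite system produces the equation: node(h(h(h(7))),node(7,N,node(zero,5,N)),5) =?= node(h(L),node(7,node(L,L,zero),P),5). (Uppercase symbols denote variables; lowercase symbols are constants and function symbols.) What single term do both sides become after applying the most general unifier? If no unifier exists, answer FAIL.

Decompose node/3: h(h(h(7))) =?= h(L),  node(7,N,node(zero,5,N)) =?= node(7,node(L,L,zero),P),  5 =?= 5.
Decompose h/1: h(h(7)) =?= L.
Bind L := h(h(7)); substituting into the one remaining equation that mentions L gives: node(7,N,node(zero,5,N)) =?= node(7,node(h(h(7)),h(h(7)),zero),P).
Decompose node/3: 7 =?= 7,  N =?= node(h(h(7)),h(h(7)),zero),  node(zero,5,N) =?= P.
Delete trivial equation 7 =?= 7.
Bind N := node(h(h(7)),h(h(7)),zero); substituting into the one remaining equation that mentions N gives: node(zero,5,node(h(h(7)),h(h(7)),zero)) =?= P.
Bind P := node(zero,5,node(h(h(7)),h(h(7)),zero)); no other remaining equation mentions P.
Delete trivial equation 5 =?= 5.
Applying the MGU to either side gives node(h(h(h(7))),node(7,node(h(h(7)),h(h(7)),zero),node(zero,5,node(h(h(7)),h(h(7)),zero))),5).

node(h(h(h(7))),node(7,node(h(h(7)),h(h(7)),zero),node(zero,5,node(h(h(7)),h(h(7)),zero))),5)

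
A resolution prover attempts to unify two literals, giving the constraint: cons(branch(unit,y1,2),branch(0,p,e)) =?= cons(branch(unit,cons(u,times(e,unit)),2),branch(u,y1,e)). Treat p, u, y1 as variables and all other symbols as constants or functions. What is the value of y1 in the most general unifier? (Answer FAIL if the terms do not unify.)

cons(0,times(e,unit))

Decompose cons/2: branch(unit,y1,2) =?= branch(unit,cons(u,times(e,unit)),2),  branch(0,p,e) =?= branch(u,y1,e).
Decompose branch/3: unit =?= unit,  y1 =?= cons(u,times(e,unit)),  2 =?= 2.
Delete trivial equation unit =?= unit.
Bind y1 := cons(u,times(e,unit)); substituting into the one remaining equation that mentions y1 gives: branch(0,p,e) =?= branch(u,cons(u,times(e,unit)),e).
Delete trivial equation 2 =?= 2.
Decompose branch/3: 0 =?= u,  p =?= cons(u,times(e,unit)),  e =?= e.
Bind u := 0; substituting into the one remaining equation that mentions u gives: p =?= cons(0,times(e,unit)). Substituting into the earlier binding gives y1 := cons(0,times(e,unit)).
Bind p := cons(0,times(e,unit)); no other remaining equation mentions p.
Delete trivial equation e =?= e.
MGU = { y1 := cons(0,times(e,unit)), u := 0, p := cons(0,times(e,unit)) }, so y1 := cons(0,times(e,unit)).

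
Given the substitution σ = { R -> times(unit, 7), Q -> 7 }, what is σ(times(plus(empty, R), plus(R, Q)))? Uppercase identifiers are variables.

Replace each occurrence of R with times(unit, 7).
Replace each occurrence of Q with 7.
Result: times(plus(empty, times(unit, 7)), plus(times(unit, 7), 7)).

times(plus(empty, times(unit, 7)), plus(times(unit, 7), 7))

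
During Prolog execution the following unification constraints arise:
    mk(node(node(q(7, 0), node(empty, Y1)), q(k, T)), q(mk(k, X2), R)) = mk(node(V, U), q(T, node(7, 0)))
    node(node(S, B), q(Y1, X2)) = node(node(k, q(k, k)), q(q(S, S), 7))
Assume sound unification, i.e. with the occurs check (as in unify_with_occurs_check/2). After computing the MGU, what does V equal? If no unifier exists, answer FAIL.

Decompose mk/2: node(node(q(7, 0), node(empty, Y1)), q(k, T)) = node(V, U),  q(mk(k, X2), R) = q(T, node(7, 0)).
Decompose node/2: node(q(7, 0), node(empty, Y1)) = V,  q(k, T) = U.
Bind V := node(q(7, 0), node(empty, Y1)); no other remaining equation mentions V.
Bind U := q(k, T); no other remaining equation mentions U.
Decompose q/2: mk(k, X2) = T,  R = node(7, 0).
Bind T := mk(k, X2); no other remaining equation mentions T. Substituting into the earlier binding gives U := q(k, mk(k, X2)).
Bind R := node(7, 0); no other remaining equation mentions R.
Decompose node/2: node(S, B) = node(k, q(k, k)),  q(Y1, X2) = q(q(S, S), 7).
Decompose node/2: S = k,  B = q(k, k).
Bind S := k; substituting into the one remaining equation that mentions S gives: q(Y1, X2) = q(q(k, k), 7).
Bind B := q(k, k); no other remaining equation mentions B.
Decompose q/2: Y1 = q(k, k),  X2 = 7.
Bind Y1 := q(k, k); no other remaining equation mentions Y1. Substituting into the earlier binding gives V := node(q(7, 0), node(empty, q(k, k))).
Bind X2 := 7. Substituting into the earlier bindings gives U := q(k, mk(k, 7)), T := mk(k, 7).
MGU = { V = node(q(7, 0), node(empty, q(k, k))), U = q(k, mk(k, 7)), T = mk(k, 7), R = node(7, 0), S = k, B = q(k, k), Y1 = q(k, k), X2 = 7 }, so V = node(q(7, 0), node(empty, q(k, k))).

node(q(7, 0), node(empty, q(k, k)))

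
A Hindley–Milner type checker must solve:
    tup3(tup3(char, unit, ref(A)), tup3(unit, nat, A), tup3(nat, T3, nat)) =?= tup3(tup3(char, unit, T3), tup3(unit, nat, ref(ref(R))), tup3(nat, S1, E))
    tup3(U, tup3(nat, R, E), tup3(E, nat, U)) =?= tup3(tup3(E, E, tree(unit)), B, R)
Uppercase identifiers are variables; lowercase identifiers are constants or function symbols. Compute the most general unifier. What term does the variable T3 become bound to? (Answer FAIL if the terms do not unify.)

ref(ref(ref(tup3(nat, nat, tup3(nat, nat, tree(unit))))))

Decompose tup3/3: tup3(char, unit, ref(A)) =?= tup3(char, unit, T3),  tup3(unit, nat, A) =?= tup3(unit, nat, ref(ref(R))),  tup3(nat, T3, nat) =?= tup3(nat, S1, E).
Decompose tup3/3: char =?= char,  unit =?= unit,  ref(A) =?= T3.
Delete trivial equation char =?= char.
Delete trivial equation unit =?= unit.
Bind T3 := ref(A); substituting into the one remaining equation that mentions T3 gives: tup3(nat, ref(A), nat) =?= tup3(nat, S1, E).
Decompose tup3/3: unit =?= unit,  nat =?= nat,  A =?= ref(ref(R)).
Delete trivial equation unit =?= unit.
Delete trivial equation nat =?= nat.
Bind A := ref(ref(R)); substituting into the one remaining equation that mentions A gives: tup3(nat, ref(ref(ref(R))), nat) =?= tup3(nat, S1, E). Substituting into the earlier binding gives T3 := ref(ref(ref(R))).
Decompose tup3/3: nat =?= nat,  ref(ref(ref(R))) =?= S1,  nat =?= E.
Delete trivial equation nat =?= nat.
Bind S1 := ref(ref(ref(R))); no other remaining equation mentions S1.
Bind E := nat; substituting into the remaining equation gives: tup3(U, tup3(nat, R, nat), tup3(nat, nat, U)) =?= tup3(tup3(nat, nat, tree(unit)), B, R).
Decompose tup3/3: U =?= tup3(nat, nat, tree(unit)),  tup3(nat, R, nat) =?= B,  tup3(nat, nat, U) =?= R.
Bind U := tup3(nat, nat, tree(unit)); substituting into the one remaining equation that mentions U gives: tup3(nat, nat, tup3(nat, nat, tree(unit))) =?= R.
Bind B := tup3(nat, R, nat); no other remaining equation mentions B.
Bind R := tup3(nat, nat, tup3(nat, nat, tree(unit))). Substituting into the earlier bindings gives T3 := ref(ref(ref(tup3(nat, nat, tup3(nat, nat, tree(unit)))))), A := ref(ref(tup3(nat, nat, tup3(nat, nat, tree(unit))))), S1 := ref(ref(ref(tup3(nat, nat, tup3(nat, nat, tree(unit)))))), B := tup3(nat, tup3(nat, nat, tup3(nat, nat, tree(unit))), nat).
MGU = { T3 -> ref(ref(ref(tup3(nat, nat, tup3(nat, nat, tree(unit)))))), A -> ref(ref(tup3(nat, nat, tup3(nat, nat, tree(unit))))), S1 -> ref(ref(ref(tup3(nat, nat, tup3(nat, nat, tree(unit)))))), E -> nat, U -> tup3(nat, nat, tree(unit)), B -> tup3(nat, tup3(nat, nat, tup3(nat, nat, tree(unit))), nat), R -> tup3(nat, nat, tup3(nat, nat, tree(unit))) }, so T3 -> ref(ref(ref(tup3(nat, nat, tup3(nat, nat, tree(unit)))))).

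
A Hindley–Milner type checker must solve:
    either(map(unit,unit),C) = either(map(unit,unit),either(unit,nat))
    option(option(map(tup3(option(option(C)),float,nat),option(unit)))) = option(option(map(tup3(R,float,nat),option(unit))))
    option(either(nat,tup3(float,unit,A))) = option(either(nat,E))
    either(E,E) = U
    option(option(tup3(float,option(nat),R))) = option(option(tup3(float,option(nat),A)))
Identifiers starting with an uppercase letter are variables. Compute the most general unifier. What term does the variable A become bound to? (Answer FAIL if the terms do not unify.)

option(option(either(unit,nat)))

Decompose either/2: map(unit,unit) = map(unit,unit),  C = either(unit,nat).
Delete trivial equation map(unit,unit) = map(unit,unit).
Bind C := either(unit,nat); substituting into the one remaining equation that mentions C gives: option(option(map(tup3(option(option(either(unit,nat))),float,nat),option(unit)))) = option(option(map(tup3(R,float,nat),option(unit)))).
Decompose option/1: option(map(tup3(option(option(either(unit,nat))),float,nat),option(unit))) = option(map(tup3(R,float,nat),option(unit))).
Decompose option/1: map(tup3(option(option(either(unit,nat))),float,nat),option(unit)) = map(tup3(R,float,nat),option(unit)).
Decompose map/2: tup3(option(option(either(unit,nat))),float,nat) = tup3(R,float,nat),  option(unit) = option(unit).
Decompose tup3/3: option(option(either(unit,nat))) = R,  float = float,  nat = nat.
Bind R := option(option(either(unit,nat))); substituting into the one remaining equation that mentions R gives: option(option(tup3(float,option(nat),option(option(either(unit,nat)))))) = option(option(tup3(float,option(nat),A))).
Delete trivial equation float = float.
Delete trivial equation nat = nat.
Delete trivial equation option(unit) = option(unit).
Decompose option/1: either(nat,tup3(float,unit,A)) = either(nat,E).
Decompose either/2: nat = nat,  tup3(float,unit,A) = E.
Delete trivial equation nat = nat.
Bind E := tup3(float,unit,A); substituting into the one remaining equation that mentions E gives: either(tup3(float,unit,A),tup3(float,unit,A)) = U.
Bind U := either(tup3(float,unit,A),tup3(float,unit,A)); no other remaining equation mentions U.
Decompose option/1: option(tup3(float,option(nat),option(option(either(unit,nat))))) = option(tup3(float,option(nat),A)).
Decompose option/1: tup3(float,option(nat),option(option(either(unit,nat)))) = tup3(float,option(nat),A).
Decompose tup3/3: float = float,  option(nat) = option(nat),  option(option(either(unit,nat))) = A.
Delete trivial equation float = float.
Delete trivial equation option(nat) = option(nat).
Bind A := option(option(either(unit,nat))). Substituting into the earlier bindings gives E := tup3(float,unit,option(option(either(unit,nat)))), U := either(tup3(float,unit,option(option(either(unit,nat)))),tup3(float,unit,option(option(either(unit,nat))))).
MGU = { C := either(unit,nat), R := option(option(either(unit,nat))), E := tup3(float,unit,option(option(either(unit,nat)))), U := either(tup3(float,unit,option(option(either(unit,nat)))),tup3(float,unit,option(option(either(unit,nat))))), A := option(option(either(unit,nat))) }, so A := option(option(either(unit,nat))).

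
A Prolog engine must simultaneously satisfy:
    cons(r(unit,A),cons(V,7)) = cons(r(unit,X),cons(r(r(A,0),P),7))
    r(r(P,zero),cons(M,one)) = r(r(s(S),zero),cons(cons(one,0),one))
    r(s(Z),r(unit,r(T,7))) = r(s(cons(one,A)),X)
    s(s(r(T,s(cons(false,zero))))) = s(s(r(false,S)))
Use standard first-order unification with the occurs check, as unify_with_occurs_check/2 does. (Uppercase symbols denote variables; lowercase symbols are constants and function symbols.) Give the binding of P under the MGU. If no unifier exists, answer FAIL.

Decompose cons/2: r(unit,A) = r(unit,X),  cons(V,7) = cons(r(r(A,0),P),7).
Decompose r/2: unit = unit,  A = X.
Delete trivial equation unit = unit.
Bind A := X; substituting into the 2 remaining equations that mention A gives: cons(V,7) = cons(r(r(X,0),P),7),  r(s(Z),r(unit,r(T,7))) = r(s(cons(one,X)),X).
Decompose cons/2: V = r(r(X,0),P),  7 = 7.
Bind V := r(r(X,0),P); no other remaining equation mentions V.
Delete trivial equation 7 = 7.
Decompose r/2: r(P,zero) = r(s(S),zero),  cons(M,one) = cons(cons(one,0),one).
Decompose r/2: P = s(S),  zero = zero.
Bind P := s(S); no other remaining equation mentions P. Substituting into the earlier binding gives V := r(r(X,0),s(S)).
Delete trivial equation zero = zero.
Decompose cons/2: M = cons(one,0),  one = one.
Bind M := cons(one,0); no other remaining equation mentions M.
Delete trivial equation one = one.
Decompose r/2: s(Z) = s(cons(one,X)),  r(unit,r(T,7)) = X.
Decompose s/1: Z = cons(one,X).
Bind Z := cons(one,X); no other remaining equation mentions Z.
Bind X := r(unit,r(T,7)); no other remaining equation mentions X. Substituting into the earlier bindings gives A := r(unit,r(T,7)), V := r(r(r(unit,r(T,7)),0),s(S)), Z := cons(one,r(unit,r(T,7))).
Decompose s/1: s(r(T,s(cons(false,zero)))) = s(r(false,S)).
Decompose s/1: r(T,s(cons(false,zero))) = r(false,S).
Decompose r/2: T = false,  s(cons(false,zero)) = S.
Bind T := false; no other remaining equation mentions T. Substituting into the earlier bindings gives A := r(unit,r(false,7)), V := r(r(r(unit,r(false,7)),0),s(S)), Z := cons(one,r(unit,r(false,7))), X := r(unit,r(false,7)).
Bind S := s(cons(false,zero)). Substituting into the earlier bindings gives V := r(r(r(unit,r(false,7)),0),s(s(cons(false,zero)))), P := s(s(cons(false,zero))).
MGU = { A -> r(unit,r(false,7)), V -> r(r(r(unit,r(false,7)),0),s(s(cons(false,zero)))), P -> s(s(cons(false,zero))), M -> cons(one,0), Z -> cons(one,r(unit,r(false,7))), X -> r(unit,r(false,7)), T -> false, S -> s(cons(false,zero)) }, so P -> s(s(cons(false,zero))).

s(s(cons(false,zero)))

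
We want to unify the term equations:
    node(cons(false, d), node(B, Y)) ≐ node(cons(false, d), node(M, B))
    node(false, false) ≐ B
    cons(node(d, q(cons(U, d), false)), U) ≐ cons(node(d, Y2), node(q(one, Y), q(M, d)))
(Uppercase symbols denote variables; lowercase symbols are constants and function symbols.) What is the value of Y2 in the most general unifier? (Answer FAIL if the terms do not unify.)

Decompose node/2: cons(false, d) ≐ cons(false, d),  node(B, Y) ≐ node(M, B).
Delete trivial equation cons(false, d) ≐ cons(false, d).
Decompose node/2: B ≐ M,  Y ≐ B.
Bind B := M; substituting into the 2 remaining equations that mention B gives: Y ≐ M,  node(false, false) ≐ M.
Bind Y := M; substituting into the one remaining equation that mentions Y gives: cons(node(d, q(cons(U, d), false)), U) ≐ cons(node(d, Y2), node(q(one, M), q(M, d))).
Bind M := node(false, false); substituting into the remaining equation gives: cons(node(d, q(cons(U, d), false)), U) ≐ cons(node(d, Y2), node(q(one, node(false, false)), q(node(false, false), d))). Substituting into the earlier bindings gives B := node(false, false), Y := node(false, false).
Decompose cons/2: node(d, q(cons(U, d), false)) ≐ node(d, Y2),  U ≐ node(q(one, node(false, false)), q(node(false, false), d)).
Decompose node/2: d ≐ d,  q(cons(U, d), false) ≐ Y2.
Delete trivial equation d ≐ d.
Bind Y2 := q(cons(U, d), false); no other remaining equation mentions Y2.
Bind U := node(q(one, node(false, false)), q(node(false, false), d)). Substituting into the earlier binding gives Y2 := q(cons(node(q(one, node(false, false)), q(node(false, false), d)), d), false).
MGU = { B := node(false, false), Y := node(false, false), M := node(false, false), Y2 := q(cons(node(q(one, node(false, false)), q(node(false, false), d)), d), false), U := node(q(one, node(false, false)), q(node(false, false), d)) }, so Y2 := q(cons(node(q(one, node(false, false)), q(node(false, false), d)), d), false).

q(cons(node(q(one, node(false, false)), q(node(false, false), d)), d), false)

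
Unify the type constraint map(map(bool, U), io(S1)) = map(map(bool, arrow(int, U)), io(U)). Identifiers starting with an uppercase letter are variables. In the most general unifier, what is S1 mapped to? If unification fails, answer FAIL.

Decompose map/2: map(bool, U) = map(bool, arrow(int, U)),  io(S1) = io(U).
Decompose map/2: bool = bool,  U = arrow(int, U).
Delete trivial equation bool = bool.
Occurs check fails: U occurs in arrow(int, U); the equation U = arrow(int, U) has no finite solution.

FAIL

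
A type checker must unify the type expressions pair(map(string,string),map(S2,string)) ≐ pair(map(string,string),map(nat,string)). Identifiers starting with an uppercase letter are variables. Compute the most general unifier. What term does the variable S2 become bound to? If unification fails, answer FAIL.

nat

Decompose pair/2: map(string,string) ≐ map(string,string),  map(S2,string) ≐ map(nat,string).
Delete trivial equation map(string,string) ≐ map(string,string).
Decompose map/2: S2 ≐ nat,  string ≐ string.
Bind S2 := nat; no other remaining equation mentions S2.
Delete trivial equation string ≐ string.
MGU = { S2 ↦ nat }, so S2 ↦ nat.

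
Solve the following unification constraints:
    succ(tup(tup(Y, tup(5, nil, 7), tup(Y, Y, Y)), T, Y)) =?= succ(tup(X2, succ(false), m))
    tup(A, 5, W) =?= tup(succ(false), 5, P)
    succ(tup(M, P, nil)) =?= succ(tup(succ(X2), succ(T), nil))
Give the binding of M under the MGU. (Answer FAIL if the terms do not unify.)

Decompose succ/1: tup(tup(Y, tup(5, nil, 7), tup(Y, Y, Y)), T, Y) =?= tup(X2, succ(false), m).
Decompose tup/3: tup(Y, tup(5, nil, 7), tup(Y, Y, Y)) =?= X2,  T =?= succ(false),  Y =?= m.
Bind X2 := tup(Y, tup(5, nil, 7), tup(Y, Y, Y)); substituting into the one remaining equation that mentions X2 gives: succ(tup(M, P, nil)) =?= succ(tup(succ(tup(Y, tup(5, nil, 7), tup(Y, Y, Y))), succ(T), nil)).
Bind T := succ(false); substituting into the one remaining equation that mentions T gives: succ(tup(M, P, nil)) =?= succ(tup(succ(tup(Y, tup(5, nil, 7), tup(Y, Y, Y))), succ(succ(false)), nil)).
Bind Y := m; substituting into the one remaining equation that mentions Y gives: succ(tup(M, P, nil)) =?= succ(tup(succ(tup(m, tup(5, nil, 7), tup(m, m, m))), succ(succ(false)), nil)). Substituting into the earlier binding gives X2 := tup(m, tup(5, nil, 7), tup(m, m, m)).
Decompose tup/3: A =?= succ(false),  5 =?= 5,  W =?= P.
Bind A := succ(false); no other remaining equation mentions A.
Delete trivial equation 5 =?= 5.
Bind W := P; no other remaining equation mentions W.
Decompose succ/1: tup(M, P, nil) =?= tup(succ(tup(m, tup(5, nil, 7), tup(m, m, m))), succ(succ(false)), nil).
Decompose tup/3: M =?= succ(tup(m, tup(5, nil, 7), tup(m, m, m))),  P =?= succ(succ(false)),  nil =?= nil.
Bind M := succ(tup(m, tup(5, nil, 7), tup(m, m, m))); no other remaining equation mentions M.
Bind P := succ(succ(false)); no other remaining equation mentions P. Substituting into the earlier binding gives W := succ(succ(false)).
Delete trivial equation nil =?= nil.
MGU = { X2 -> tup(m, tup(5, nil, 7), tup(m, m, m)), T -> succ(false), Y -> m, A -> succ(false), W -> succ(succ(false)), M -> succ(tup(m, tup(5, nil, 7), tup(m, m, m))), P -> succ(succ(false)) }, so M -> succ(tup(m, tup(5, nil, 7), tup(m, m, m))).

succ(tup(m, tup(5, nil, 7), tup(m, m, m)))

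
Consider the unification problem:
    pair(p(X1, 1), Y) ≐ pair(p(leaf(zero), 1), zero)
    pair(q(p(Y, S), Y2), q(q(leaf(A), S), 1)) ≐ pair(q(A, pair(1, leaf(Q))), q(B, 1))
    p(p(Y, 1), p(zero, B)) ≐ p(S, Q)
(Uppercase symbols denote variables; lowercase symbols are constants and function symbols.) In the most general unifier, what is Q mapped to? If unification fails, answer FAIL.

Decompose pair/2: p(X1, 1) ≐ p(leaf(zero), 1),  Y ≐ zero.
Decompose p/2: X1 ≐ leaf(zero),  1 ≐ 1.
Bind X1 := leaf(zero); no other remaining equation mentions X1.
Delete trivial equation 1 ≐ 1.
Bind Y := zero; substituting into the remaining equations gives: pair(q(p(zero, S), Y2), q(q(leaf(A), S), 1)) ≐ pair(q(A, pair(1, leaf(Q))), q(B, 1)),  p(p(zero, 1), p(zero, B)) ≐ p(S, Q).
Decompose pair/2: q(p(zero, S), Y2) ≐ q(A, pair(1, leaf(Q))),  q(q(leaf(A), S), 1) ≐ q(B, 1).
Decompose q/2: p(zero, S) ≐ A,  Y2 ≐ pair(1, leaf(Q)).
Bind A := p(zero, S); substituting into the one remaining equation that mentions A gives: q(q(leaf(p(zero, S)), S), 1) ≐ q(B, 1).
Bind Y2 := pair(1, leaf(Q)); no other remaining equation mentions Y2.
Decompose q/2: q(leaf(p(zero, S)), S) ≐ B,  1 ≐ 1.
Bind B := q(leaf(p(zero, S)), S); substituting into the one remaining equation that mentions B gives: p(p(zero, 1), p(zero, q(leaf(p(zero, S)), S))) ≐ p(S, Q).
Delete trivial equation 1 ≐ 1.
Decompose p/2: p(zero, 1) ≐ S,  p(zero, q(leaf(p(zero, S)), S)) ≐ Q.
Bind S := p(zero, 1); substituting into the remaining equation gives: p(zero, q(leaf(p(zero, p(zero, 1))), p(zero, 1))) ≐ Q. Substituting into the earlier bindings gives A := p(zero, p(zero, 1)), B := q(leaf(p(zero, p(zero, 1))), p(zero, 1)).
Bind Q := p(zero, q(leaf(p(zero, p(zero, 1))), p(zero, 1))). Substituting into the earlier binding gives Y2 := pair(1, leaf(p(zero, q(leaf(p(zero, p(zero, 1))), p(zero, 1))))).
MGU = { X1 -> leaf(zero), Y -> zero, A -> p(zero, p(zero, 1)), Y2 -> pair(1, leaf(p(zero, q(leaf(p(zero, p(zero, 1))), p(zero, 1))))), B -> q(leaf(p(zero, p(zero, 1))), p(zero, 1)), S -> p(zero, 1), Q -> p(zero, q(leaf(p(zero, p(zero, 1))), p(zero, 1))) }, so Q -> p(zero, q(leaf(p(zero, p(zero, 1))), p(zero, 1))).

p(zero, q(leaf(p(zero, p(zero, 1))), p(zero, 1)))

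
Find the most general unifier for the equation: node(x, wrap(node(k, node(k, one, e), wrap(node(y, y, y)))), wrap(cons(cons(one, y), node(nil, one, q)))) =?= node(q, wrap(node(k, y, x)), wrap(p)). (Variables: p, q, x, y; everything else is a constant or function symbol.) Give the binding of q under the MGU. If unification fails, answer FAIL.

Decompose node/3: x =?= q,  wrap(node(k, node(k, one, e), wrap(node(y, y, y)))) =?= wrap(node(k, y, x)),  wrap(cons(cons(one, y), node(nil, one, q))) =?= wrap(p).
Bind x := q; substituting into the one remaining equation that mentions x gives: wrap(node(k, node(k, one, e), wrap(node(y, y, y)))) =?= wrap(node(k, y, q)).
Decompose wrap/1: node(k, node(k, one, e), wrap(node(y, y, y))) =?= node(k, y, q).
Decompose node/3: k =?= k,  node(k, one, e) =?= y,  wrap(node(y, y, y)) =?= q.
Delete trivial equation k =?= k.
Bind y := node(k, one, e); substituting into the remaining equations gives: wrap(node(node(k, one, e), node(k, one, e), node(k, one, e))) =?= q,  wrap(cons(cons(one, node(k, one, e)), node(nil, one, q))) =?= wrap(p).
Bind q := wrap(node(node(k, one, e), node(k, one, e), node(k, one, e))); substituting into the remaining equation gives: wrap(cons(cons(one, node(k, one, e)), node(nil, one, wrap(node(node(k, one, e), node(k, one, e), node(k, one, e)))))) =?= wrap(p). Substituting into the earlier binding gives x := wrap(node(node(k, one, e), node(k, one, e), node(k, one, e))).
Decompose wrap/1: cons(cons(one, node(k, one, e)), node(nil, one, wrap(node(node(k, one, e), node(k, one, e), node(k, one, e))))) =?= p.
Bind p := cons(cons(one, node(k, one, e)), node(nil, one, wrap(node(node(k, one, e), node(k, one, e), node(k, one, e))))).
MGU = { x := wrap(node(node(k, one, e), node(k, one, e), node(k, one, e))), y := node(k, one, e), q := wrap(node(node(k, one, e), node(k, one, e), node(k, one, e))), p := cons(cons(one, node(k, one, e)), node(nil, one, wrap(node(node(k, one, e), node(k, one, e), node(k, one, e))))) }, so q := wrap(node(node(k, one, e), node(k, one, e), node(k, one, e))).

wrap(node(node(k, one, e), node(k, one, e), node(k, one, e)))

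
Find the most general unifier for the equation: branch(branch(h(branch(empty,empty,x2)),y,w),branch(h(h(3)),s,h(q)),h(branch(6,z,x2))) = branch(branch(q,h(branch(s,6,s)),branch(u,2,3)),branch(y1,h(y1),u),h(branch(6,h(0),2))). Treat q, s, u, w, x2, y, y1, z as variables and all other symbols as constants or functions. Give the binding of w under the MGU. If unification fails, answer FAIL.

branch(h(h(branch(empty,empty,2))),2,3)

Decompose branch/3: branch(h(branch(empty,empty,x2)),y,w) = branch(q,h(branch(s,6,s)),branch(u,2,3)),  branch(h(h(3)),s,h(q)) = branch(y1,h(y1),u),  h(branch(6,z,x2)) = h(branch(6,h(0),2)).
Decompose branch/3: h(branch(empty,empty,x2)) = q,  y = h(branch(s,6,s)),  w = branch(u,2,3).
Bind q := h(branch(empty,empty,x2)); substituting into the one remaining equation that mentions q gives: branch(h(h(3)),s,h(h(branch(empty,empty,x2)))) = branch(y1,h(y1),u).
Bind y := h(branch(s,6,s)); no other remaining equation mentions y.
Bind w := branch(u,2,3); no other remaining equation mentions w.
Decompose branch/3: h(h(3)) = y1,  s = h(y1),  h(h(branch(empty,empty,x2))) = u.
Bind y1 := h(h(3)); substituting into the one remaining equation that mentions y1 gives: s = h(h(h(3))).
Bind s := h(h(h(3))); no other remaining equation mentions s. Substituting into the earlier binding gives y := h(branch(h(h(h(3))),6,h(h(h(3))))).
Bind u := h(h(branch(empty,empty,x2))); no other remaining equation mentions u. Substituting into the earlier binding gives w := branch(h(h(branch(empty,empty,x2))),2,3).
Decompose h/1: branch(6,z,x2) = branch(6,h(0),2).
Decompose branch/3: 6 = 6,  z = h(0),  x2 = 2.
Delete trivial equation 6 = 6.
Bind z := h(0); no other remaining equation mentions z.
Bind x2 := 2. Substituting into the earlier bindings gives q := h(branch(empty,empty,2)), w := branch(h(h(branch(empty,empty,2))),2,3), u := h(h(branch(empty,empty,2))).
MGU = { q -> h(branch(empty,empty,2)), y -> h(branch(h(h(h(3))),6,h(h(h(3))))), w -> branch(h(h(branch(empty,empty,2))),2,3), y1 -> h(h(3)), s -> h(h(h(3))), u -> h(h(branch(empty,empty,2))), z -> h(0), x2 -> 2 }, so w -> branch(h(h(branch(empty,empty,2))),2,3).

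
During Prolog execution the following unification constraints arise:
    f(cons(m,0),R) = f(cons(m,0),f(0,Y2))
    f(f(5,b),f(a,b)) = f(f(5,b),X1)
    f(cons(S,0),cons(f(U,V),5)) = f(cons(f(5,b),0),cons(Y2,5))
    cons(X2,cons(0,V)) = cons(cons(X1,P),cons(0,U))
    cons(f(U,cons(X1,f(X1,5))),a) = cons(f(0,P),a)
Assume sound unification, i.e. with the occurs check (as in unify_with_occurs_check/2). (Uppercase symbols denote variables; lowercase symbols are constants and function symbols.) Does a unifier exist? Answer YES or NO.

YES

Decompose f/2: cons(m,0) = cons(m,0),  R = f(0,Y2).
Delete trivial equation cons(m,0) = cons(m,0).
Bind R := f(0,Y2); no other remaining equation mentions R.
Decompose f/2: f(5,b) = f(5,b),  f(a,b) = X1.
Delete trivial equation f(5,b) = f(5,b).
Bind X1 := f(a,b); substituting into the 2 remaining equations that mention X1 gives: cons(X2,cons(0,V)) = cons(cons(f(a,b),P),cons(0,U)),  cons(f(U,cons(f(a,b),f(f(a,b),5))),a) = cons(f(0,P),a).
Decompose f/2: cons(S,0) = cons(f(5,b),0),  cons(f(U,V),5) = cons(Y2,5).
Decompose cons/2: S = f(5,b),  0 = 0.
Bind S := f(5,b); no other remaining equation mentions S.
Delete trivial equation 0 = 0.
Decompose cons/2: f(U,V) = Y2,  5 = 5.
Bind Y2 := f(U,V); no other remaining equation mentions Y2. Substituting into the earlier binding gives R := f(0,f(U,V)).
Delete trivial equation 5 = 5.
Decompose cons/2: X2 = cons(f(a,b),P),  cons(0,V) = cons(0,U).
Bind X2 := cons(f(a,b),P); no other remaining equation mentions X2.
Decompose cons/2: 0 = 0,  V = U.
Delete trivial equation 0 = 0.
Bind V := U; no other remaining equation mentions V. Substituting into the earlier bindings gives R := f(0,f(U,U)), Y2 := f(U,U).
Decompose cons/2: f(U,cons(f(a,b),f(f(a,b),5))) = f(0,P),  a = a.
Decompose f/2: U = 0,  cons(f(a,b),f(f(a,b),5)) = P.
Bind U := 0; no other remaining equation mentions U. Substituting into the earlier bindings gives R := f(0,f(0,0)), Y2 := f(0,0), V := 0.
Bind P := cons(f(a,b),f(f(a,b),5)); no other remaining equation mentions P. Substituting into the earlier binding gives X2 := cons(f(a,b),cons(f(a,b),f(f(a,b),5))).
Delete trivial equation a = a.
No equations remain and no clash or occurs-check failure arose, so a unifier exists.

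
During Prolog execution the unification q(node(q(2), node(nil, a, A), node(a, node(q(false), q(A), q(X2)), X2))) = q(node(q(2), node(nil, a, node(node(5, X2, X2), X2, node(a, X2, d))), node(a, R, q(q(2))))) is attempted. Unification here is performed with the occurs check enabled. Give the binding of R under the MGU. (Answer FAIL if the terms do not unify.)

node(q(false), q(node(node(5, q(q(2)), q(q(2))), q(q(2)), node(a, q(q(2)), d))), q(q(q(2))))

Decompose q/1: node(q(2), node(nil, a, A), node(a, node(q(false), q(A), q(X2)), X2)) = node(q(2), node(nil, a, node(node(5, X2, X2), X2, node(a, X2, d))), node(a, R, q(q(2)))).
Decompose node/3: q(2) = q(2),  node(nil, a, A) = node(nil, a, node(node(5, X2, X2), X2, node(a, X2, d))),  node(a, node(q(false), q(A), q(X2)), X2) = node(a, R, q(q(2))).
Delete trivial equation q(2) = q(2).
Decompose node/3: nil = nil,  a = a,  A = node(node(5, X2, X2), X2, node(a, X2, d)).
Delete trivial equation nil = nil.
Delete trivial equation a = a.
Bind A := node(node(5, X2, X2), X2, node(a, X2, d)); substituting into the remaining equation gives: node(a, node(q(false), q(node(node(5, X2, X2), X2, node(a, X2, d))), q(X2)), X2) = node(a, R, q(q(2))).
Decompose node/3: a = a,  node(q(false), q(node(node(5, X2, X2), X2, node(a, X2, d))), q(X2)) = R,  X2 = q(q(2)).
Delete trivial equation a = a.
Bind R := node(q(false), q(node(node(5, X2, X2), X2, node(a, X2, d))), q(X2)); no other remaining equation mentions R.
Bind X2 := q(q(2)). Substituting into the earlier bindings gives A := node(node(5, q(q(2)), q(q(2))), q(q(2)), node(a, q(q(2)), d)), R := node(q(false), q(node(node(5, q(q(2)), q(q(2))), q(q(2)), node(a, q(q(2)), d))), q(q(q(2)))).
MGU = { A = node(node(5, q(q(2)), q(q(2))), q(q(2)), node(a, q(q(2)), d)), R = node(q(false), q(node(node(5, q(q(2)), q(q(2))), q(q(2)), node(a, q(q(2)), d))), q(q(q(2)))), X2 = q(q(2)) }, so R = node(q(false), q(node(node(5, q(q(2)), q(q(2))), q(q(2)), node(a, q(q(2)), d))), q(q(q(2)))).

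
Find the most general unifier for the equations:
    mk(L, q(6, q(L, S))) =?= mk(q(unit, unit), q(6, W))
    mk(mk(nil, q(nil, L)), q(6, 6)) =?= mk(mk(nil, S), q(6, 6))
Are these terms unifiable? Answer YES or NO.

Decompose mk/2: L =?= q(unit, unit),  q(6, q(L, S)) =?= q(6, W).
Bind L := q(unit, unit); substituting into the remaining equations gives: q(6, q(q(unit, unit), S)) =?= q(6, W),  mk(mk(nil, q(nil, q(unit, unit))), q(6, 6)) =?= mk(mk(nil, S), q(6, 6)).
Decompose q/2: 6 =?= 6,  q(q(unit, unit), S) =?= W.
Delete trivial equation 6 =?= 6.
Bind W := q(q(unit, unit), S); no other remaining equation mentions W.
Decompose mk/2: mk(nil, q(nil, q(unit, unit))) =?= mk(nil, S),  q(6, 6) =?= q(6, 6).
Decompose mk/2: nil =?= nil,  q(nil, q(unit, unit)) =?= S.
Delete trivial equation nil =?= nil.
Bind S := q(nil, q(unit, unit)); no other remaining equation mentions S. Substituting into the earlier binding gives W := q(q(unit, unit), q(nil, q(unit, unit))).
Delete trivial equation q(6, 6) =?= q(6, 6).
No equations remain and no clash or occurs-check failure arose, so a unifier exists.

YES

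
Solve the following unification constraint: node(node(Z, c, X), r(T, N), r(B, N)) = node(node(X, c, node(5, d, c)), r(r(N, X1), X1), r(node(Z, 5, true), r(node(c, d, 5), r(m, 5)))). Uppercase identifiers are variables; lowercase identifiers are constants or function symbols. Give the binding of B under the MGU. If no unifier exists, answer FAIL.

node(node(5, d, c), 5, true)

Decompose node/3: node(Z, c, X) = node(X, c, node(5, d, c)),  r(T, N) = r(r(N, X1), X1),  r(B, N) = r(node(Z, 5, true), r(node(c, d, 5), r(m, 5))).
Decompose node/3: Z = X,  c = c,  X = node(5, d, c).
Bind Z := X; substituting into the one remaining equation that mentions Z gives: r(B, N) = r(node(X, 5, true), r(node(c, d, 5), r(m, 5))).
Delete trivial equation c = c.
Bind X := node(5, d, c); substituting into the one remaining equation that mentions X gives: r(B, N) = r(node(node(5, d, c), 5, true), r(node(c, d, 5), r(m, 5))). Substituting into the earlier binding gives Z := node(5, d, c).
Decompose r/2: T = r(N, X1),  N = X1.
Bind T := r(N, X1); no other remaining equation mentions T.
Bind N := X1; substituting into the remaining equation gives: r(B, X1) = r(node(node(5, d, c), 5, true), r(node(c, d, 5), r(m, 5))). Substituting into the earlier binding gives T := r(X1, X1).
Decompose r/2: B = node(node(5, d, c), 5, true),  X1 = r(node(c, d, 5), r(m, 5)).
Bind B := node(node(5, d, c), 5, true); no other remaining equation mentions B.
Bind X1 := r(node(c, d, 5), r(m, 5)). Substituting into the earlier bindings gives T := r(r(node(c, d, 5), r(m, 5)), r(node(c, d, 5), r(m, 5))), N := r(node(c, d, 5), r(m, 5)).
MGU = { Z -> node(5, d, c), X -> node(5, d, c), T -> r(r(node(c, d, 5), r(m, 5)), r(node(c, d, 5), r(m, 5))), N -> r(node(c, d, 5), r(m, 5)), B -> node(node(5, d, c), 5, true), X1 -> r(node(c, d, 5), r(m, 5)) }, so B -> node(node(5, d, c), 5, true).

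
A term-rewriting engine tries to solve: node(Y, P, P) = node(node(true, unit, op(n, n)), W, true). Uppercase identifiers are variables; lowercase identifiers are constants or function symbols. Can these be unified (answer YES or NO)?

Decompose node/3: Y = node(true, unit, op(n, n)),  P = W,  P = true.
Bind Y := node(true, unit, op(n, n)); no other remaining equation mentions Y.
Bind P := W; substituting into the remaining equation gives: W = true.
Bind W := true. Substituting into the earlier binding gives P := true.
No equations remain and no clash or occurs-check failure arose, so a unifier exists.

YES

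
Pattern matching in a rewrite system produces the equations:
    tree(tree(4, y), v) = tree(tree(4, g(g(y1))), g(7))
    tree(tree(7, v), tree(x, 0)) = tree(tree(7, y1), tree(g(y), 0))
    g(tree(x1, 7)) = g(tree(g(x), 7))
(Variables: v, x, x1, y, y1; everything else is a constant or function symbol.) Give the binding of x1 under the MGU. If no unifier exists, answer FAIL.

Decompose tree/2: tree(4, y) = tree(4, g(g(y1))),  v = g(7).
Decompose tree/2: 4 = 4,  y = g(g(y1)).
Delete trivial equation 4 = 4.
Bind y := g(g(y1)); substituting into the one remaining equation that mentions y gives: tree(tree(7, v), tree(x, 0)) = tree(tree(7, y1), tree(g(g(g(y1))), 0)).
Bind v := g(7); substituting into the one remaining equation that mentions v gives: tree(tree(7, g(7)), tree(x, 0)) = tree(tree(7, y1), tree(g(g(g(y1))), 0)).
Decompose tree/2: tree(7, g(7)) = tree(7, y1),  tree(x, 0) = tree(g(g(g(y1))), 0).
Decompose tree/2: 7 = 7,  g(7) = y1.
Delete trivial equation 7 = 7.
Bind y1 := g(7); substituting into the one remaining equation that mentions y1 gives: tree(x, 0) = tree(g(g(g(g(7)))), 0). Substituting into the earlier binding gives y := g(g(g(7))).
Decompose tree/2: x = g(g(g(g(7)))),  0 = 0.
Bind x := g(g(g(g(7)))); substituting into the one remaining equation that mentions x gives: g(tree(x1, 7)) = g(tree(g(g(g(g(g(7))))), 7)).
Delete trivial equation 0 = 0.
Decompose g/1: tree(x1, 7) = tree(g(g(g(g(g(7))))), 7).
Decompose tree/2: x1 = g(g(g(g(g(7))))),  7 = 7.
Bind x1 := g(g(g(g(g(7))))); no other remaining equation mentions x1.
Delete trivial equation 7 = 7.
MGU = { y -> g(g(g(7))), v -> g(7), y1 -> g(7), x -> g(g(g(g(7)))), x1 -> g(g(g(g(g(7))))) }, so x1 -> g(g(g(g(g(7))))).

g(g(g(g(g(7)))))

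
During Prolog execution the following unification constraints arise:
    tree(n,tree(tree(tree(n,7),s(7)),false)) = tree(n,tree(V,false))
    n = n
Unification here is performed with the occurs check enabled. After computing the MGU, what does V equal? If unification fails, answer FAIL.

Decompose tree/2: n = n,  tree(tree(tree(n,7),s(7)),false) = tree(V,false).
Delete trivial equation n = n.
Decompose tree/2: tree(tree(n,7),s(7)) = V,  false = false.
Bind V := tree(tree(n,7),s(7)); no other remaining equation mentions V.
Delete trivial equation false = false.
Delete trivial equation n = n.
MGU = { V ↦ tree(tree(n,7),s(7)) }, so V ↦ tree(tree(n,7),s(7)).

tree(tree(n,7),s(7))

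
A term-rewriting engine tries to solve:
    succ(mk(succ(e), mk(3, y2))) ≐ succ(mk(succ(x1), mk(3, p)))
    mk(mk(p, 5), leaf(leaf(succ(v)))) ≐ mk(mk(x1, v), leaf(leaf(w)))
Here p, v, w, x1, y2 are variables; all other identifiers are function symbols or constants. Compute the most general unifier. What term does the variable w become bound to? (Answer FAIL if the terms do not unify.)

succ(5)

Decompose succ/1: mk(succ(e), mk(3, y2)) ≐ mk(succ(x1), mk(3, p)).
Decompose mk/2: succ(e) ≐ succ(x1),  mk(3, y2) ≐ mk(3, p).
Decompose succ/1: e ≐ x1.
Bind x1 := e; substituting into the one remaining equation that mentions x1 gives: mk(mk(p, 5), leaf(leaf(succ(v)))) ≐ mk(mk(e, v), leaf(leaf(w))).
Decompose mk/2: 3 ≐ 3,  y2 ≐ p.
Delete trivial equation 3 ≐ 3.
Bind y2 := p; no other remaining equation mentions y2.
Decompose mk/2: mk(p, 5) ≐ mk(e, v),  leaf(leaf(succ(v))) ≐ leaf(leaf(w)).
Decompose mk/2: p ≐ e,  5 ≐ v.
Bind p := e; no other remaining equation mentions p. Substituting into the earlier binding gives y2 := e.
Bind v := 5; substituting into the remaining equation gives: leaf(leaf(succ(5))) ≐ leaf(leaf(w)).
Decompose leaf/1: leaf(succ(5)) ≐ leaf(w).
Decompose leaf/1: succ(5) ≐ w.
Bind w := succ(5).
MGU = { x1 ↦ e, y2 ↦ e, p ↦ e, v ↦ 5, w ↦ succ(5) }, so w ↦ succ(5).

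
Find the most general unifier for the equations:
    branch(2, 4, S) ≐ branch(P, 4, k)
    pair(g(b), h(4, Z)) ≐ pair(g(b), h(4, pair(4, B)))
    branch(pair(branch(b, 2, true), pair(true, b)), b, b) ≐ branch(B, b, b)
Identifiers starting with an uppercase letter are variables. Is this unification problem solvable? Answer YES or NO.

YES

Decompose branch/3: 2 ≐ P,  4 ≐ 4,  S ≐ k.
Bind P := 2; no other remaining equation mentions P.
Delete trivial equation 4 ≐ 4.
Bind S := k; no other remaining equation mentions S.
Decompose pair/2: g(b) ≐ g(b),  h(4, Z) ≐ h(4, pair(4, B)).
Delete trivial equation g(b) ≐ g(b).
Decompose h/2: 4 ≐ 4,  Z ≐ pair(4, B).
Delete trivial equation 4 ≐ 4.
Bind Z := pair(4, B); no other remaining equation mentions Z.
Decompose branch/3: pair(branch(b, 2, true), pair(true, b)) ≐ B,  b ≐ b,  b ≐ b.
Bind B := pair(branch(b, 2, true), pair(true, b)); no other remaining equation mentions B. Substituting into the earlier binding gives Z := pair(4, pair(branch(b, 2, true), pair(true, b))).
Delete trivial equation b ≐ b.
Delete trivial equation b ≐ b.
No equations remain and no clash or occurs-check failure arose, so a unifier exists.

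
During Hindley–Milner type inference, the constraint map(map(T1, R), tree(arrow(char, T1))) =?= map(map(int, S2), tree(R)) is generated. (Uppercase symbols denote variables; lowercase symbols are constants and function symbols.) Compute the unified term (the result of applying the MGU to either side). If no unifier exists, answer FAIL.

Decompose map/2: map(T1, R) =?= map(int, S2),  tree(arrow(char, T1)) =?= tree(R).
Decompose map/2: T1 =?= int,  R =?= S2.
Bind T1 := int; substituting into the one remaining equation that mentions T1 gives: tree(arrow(char, int)) =?= tree(R).
Bind R := S2; substituting into the remaining equation gives: tree(arrow(char, int)) =?= tree(S2).
Decompose tree/1: arrow(char, int) =?= S2.
Bind S2 := arrow(char, int). Substituting into the earlier binding gives R := arrow(char, int).
Applying the MGU to either side gives map(map(int, arrow(char, int)), tree(arrow(char, int))).

map(map(int, arrow(char, int)), tree(arrow(char, int)))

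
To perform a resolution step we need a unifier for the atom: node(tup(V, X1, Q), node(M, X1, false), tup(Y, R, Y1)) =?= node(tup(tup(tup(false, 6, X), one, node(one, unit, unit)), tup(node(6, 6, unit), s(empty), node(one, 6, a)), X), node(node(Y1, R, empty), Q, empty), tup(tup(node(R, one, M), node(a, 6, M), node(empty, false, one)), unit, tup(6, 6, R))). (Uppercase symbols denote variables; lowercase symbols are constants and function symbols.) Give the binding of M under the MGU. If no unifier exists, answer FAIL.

FAIL

Decompose node/3: tup(V, X1, Q) =?= tup(tup(tup(false, 6, X), one, node(one, unit, unit)), tup(node(6, 6, unit), s(empty), node(one, 6, a)), X),  node(M, X1, false) =?= node(node(Y1, R, empty), Q, empty),  tup(Y, R, Y1) =?= tup(tup(node(R, one, M), node(a, 6, M), node(empty, false, one)), unit, tup(6, 6, R)).
Decompose tup/3: V =?= tup(tup(false, 6, X), one, node(one, unit, unit)),  X1 =?= tup(node(6, 6, unit), s(empty), node(one, 6, a)),  Q =?= X.
Bind V := tup(tup(false, 6, X), one, node(one, unit, unit)); no other remaining equation mentions V.
Bind X1 := tup(node(6, 6, unit), s(empty), node(one, 6, a)); substituting into the one remaining equation that mentions X1 gives: node(M, tup(node(6, 6, unit), s(empty), node(one, 6, a)), false) =?= node(node(Y1, R, empty), Q, empty).
Bind Q := X; substituting into the one remaining equation that mentions Q gives: node(M, tup(node(6, 6, unit), s(empty), node(one, 6, a)), false) =?= node(node(Y1, R, empty), X, empty).
Decompose node/3: M =?= node(Y1, R, empty),  tup(node(6, 6, unit), s(empty), node(one, 6, a)) =?= X,  false =?= empty.
Bind M := node(Y1, R, empty); substituting into the one remaining equation that mentions M gives: tup(Y, R, Y1) =?= tup(tup(node(R, one, node(Y1, R, empty)), node(a, 6, node(Y1, R, empty)), node(empty, false, one)), unit, tup(6, 6, R)).
Bind X := tup(node(6, 6, unit), s(empty), node(one, 6, a)); no other remaining equation mentions X. Substituting into the earlier bindings gives V := tup(tup(false, 6, tup(node(6, 6, unit), s(empty), node(one, 6, a))), one, node(one, unit, unit)), Q := tup(node(6, 6, unit), s(empty), node(one, 6, a)).
Clash: constants false and empty differ; no unifier exists.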